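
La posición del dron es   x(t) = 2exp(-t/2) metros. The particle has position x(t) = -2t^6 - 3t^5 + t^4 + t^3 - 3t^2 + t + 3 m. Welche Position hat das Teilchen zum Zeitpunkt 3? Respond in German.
Wir haben die Position x(t) = -2·t^6 - 3·t^5 + t^4 + t^3 - 3·t^2 + t + 3. Durch Einsetzen von t = 3: x(3) = -2100.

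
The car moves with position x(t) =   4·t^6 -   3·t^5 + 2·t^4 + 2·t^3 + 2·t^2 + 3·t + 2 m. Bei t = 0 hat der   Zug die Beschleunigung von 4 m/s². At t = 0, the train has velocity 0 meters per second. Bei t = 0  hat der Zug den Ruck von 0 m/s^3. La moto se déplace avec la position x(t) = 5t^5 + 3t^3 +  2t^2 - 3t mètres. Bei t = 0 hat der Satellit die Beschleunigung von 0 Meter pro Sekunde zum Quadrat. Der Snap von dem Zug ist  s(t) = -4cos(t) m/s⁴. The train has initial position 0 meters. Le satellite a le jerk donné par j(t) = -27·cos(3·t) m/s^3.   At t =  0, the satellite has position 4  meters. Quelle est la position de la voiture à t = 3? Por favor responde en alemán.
Mit x(t) = 4·t^6 - 3·t^5 + 2·t^4 + 2·t^3 + 2·t^2 + 3·t + 2 und Einsetzen von t = 3, finden wir x = 2432.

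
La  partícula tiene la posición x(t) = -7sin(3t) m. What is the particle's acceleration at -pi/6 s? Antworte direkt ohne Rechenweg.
The answer is -63.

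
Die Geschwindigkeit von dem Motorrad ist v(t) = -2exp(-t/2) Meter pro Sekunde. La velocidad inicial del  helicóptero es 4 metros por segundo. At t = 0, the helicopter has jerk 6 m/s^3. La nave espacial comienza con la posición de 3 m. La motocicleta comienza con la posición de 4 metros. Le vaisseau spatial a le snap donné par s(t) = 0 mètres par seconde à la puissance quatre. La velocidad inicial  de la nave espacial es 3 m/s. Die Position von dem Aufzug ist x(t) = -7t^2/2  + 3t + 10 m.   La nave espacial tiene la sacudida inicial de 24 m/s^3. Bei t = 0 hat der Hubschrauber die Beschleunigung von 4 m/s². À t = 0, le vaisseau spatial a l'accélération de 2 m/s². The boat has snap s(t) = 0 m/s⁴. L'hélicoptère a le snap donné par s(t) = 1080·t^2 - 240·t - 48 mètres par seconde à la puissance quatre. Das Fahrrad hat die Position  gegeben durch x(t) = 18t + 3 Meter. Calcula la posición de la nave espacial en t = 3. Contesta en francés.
Nous devons intégrer notre équation du snap s(t) = 0 4 fois. L'intégrale du snap est le jerk. En utilisant j(0) = 24, nous obtenons j(t) = 24. En intégrant le jerk et en utilisant la condition initiale a(0) = 2, nous obtenons a(t) = 24·t + 2. En intégrant l'accélération et en utilisant la condition initiale v(0) = 3, nous obtenons v(t) = 12·t^2 + 2·t + 3. La primitive de la vitesse est la position. En utilisant x(0) = 3, nous obtenons x(t) = 4·t^3 + t^2 + 3·t + 3. En utilisant x(t) = 4·t^3 + t^2 + 3·t + 3 et en substituant t = 3, nous trouvons x = 129.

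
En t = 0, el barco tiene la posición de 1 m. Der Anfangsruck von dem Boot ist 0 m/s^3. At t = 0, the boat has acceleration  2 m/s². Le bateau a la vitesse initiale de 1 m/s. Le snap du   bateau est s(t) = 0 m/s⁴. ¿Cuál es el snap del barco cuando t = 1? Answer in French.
Nous avons le snap s(t) = 0. En substituant t = 1: s(1) = 0.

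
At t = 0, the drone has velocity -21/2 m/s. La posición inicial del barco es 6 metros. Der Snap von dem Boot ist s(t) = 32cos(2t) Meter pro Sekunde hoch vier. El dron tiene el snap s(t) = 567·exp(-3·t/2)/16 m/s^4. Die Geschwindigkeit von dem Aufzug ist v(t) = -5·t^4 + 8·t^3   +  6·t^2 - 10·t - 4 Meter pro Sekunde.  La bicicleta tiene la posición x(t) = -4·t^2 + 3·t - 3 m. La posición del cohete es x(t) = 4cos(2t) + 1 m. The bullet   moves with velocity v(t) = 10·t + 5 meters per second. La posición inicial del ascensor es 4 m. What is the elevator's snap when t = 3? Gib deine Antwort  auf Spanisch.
Debemos derivar nuestra ecuación de la velocidad v(t) = -5·t^4 + 8·t^3 + 6·t^2 - 10·t - 4 3 veces. La derivada de la velocidad da la aceleración: a(t) = -20·t^3 + 24·t^2 + 12·t - 10. Tomando d/dt de a(t), encontramos j(t) = -60·t^2 + 48·t + 12. Derivando la sacudida, obtenemos el snap: s(t) = 48 - 120·t. Tenemos el snap s(t) = 48 - 120·t. Sustituyendo t = 3: s(3) = -312.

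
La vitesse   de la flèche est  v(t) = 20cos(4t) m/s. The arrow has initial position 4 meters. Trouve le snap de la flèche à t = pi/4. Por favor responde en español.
Debemos derivar nuestra ecuación de la velocidad v(t) = 20·cos(4·t) 3 veces. Tomando d/dt de v(t), encontramos a(t) = -80·sin(4·t). Tomando d/dt de a(t), encontramos j(t) = -320·cos(4·t). Derivando la sacudida, obtenemos el snap: s(t) = 1280·sin(4·t). Usando s(t) = 1280·sin(4·t) y sustituyendo t = pi/4, encontramos s = 0.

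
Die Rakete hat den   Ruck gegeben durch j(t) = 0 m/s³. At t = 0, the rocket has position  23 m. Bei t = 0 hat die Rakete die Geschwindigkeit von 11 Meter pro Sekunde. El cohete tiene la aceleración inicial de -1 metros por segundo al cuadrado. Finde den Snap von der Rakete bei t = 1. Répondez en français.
En partant du jerk j(t) = 0, nous prenons 1 dérivée. En dérivant le jerk, nous obtenons le snap: s(t) = 0. Nous avons le snap s(t) = 0. En substituant t = 1: s(1) = 0.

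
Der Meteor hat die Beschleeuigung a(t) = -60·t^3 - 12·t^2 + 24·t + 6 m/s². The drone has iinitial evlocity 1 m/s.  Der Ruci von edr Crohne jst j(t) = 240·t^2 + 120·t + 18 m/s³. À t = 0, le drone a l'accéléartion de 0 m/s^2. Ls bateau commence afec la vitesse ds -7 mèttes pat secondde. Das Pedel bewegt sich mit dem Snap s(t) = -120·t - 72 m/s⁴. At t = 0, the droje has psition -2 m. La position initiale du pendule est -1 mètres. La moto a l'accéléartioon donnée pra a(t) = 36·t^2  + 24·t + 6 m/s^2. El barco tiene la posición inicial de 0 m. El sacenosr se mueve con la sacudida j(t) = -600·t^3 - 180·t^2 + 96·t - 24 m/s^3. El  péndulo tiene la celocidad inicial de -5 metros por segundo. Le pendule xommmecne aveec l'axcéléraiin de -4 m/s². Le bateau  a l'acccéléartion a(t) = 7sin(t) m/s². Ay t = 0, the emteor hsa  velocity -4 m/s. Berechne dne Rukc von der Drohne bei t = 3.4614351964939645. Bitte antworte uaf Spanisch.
De la ecuación de la sacudida j(t) = 240·t^2 + 120·t + 18, sustituimos t = 3.4614351964939645 para obtener j = 3308.94029226581.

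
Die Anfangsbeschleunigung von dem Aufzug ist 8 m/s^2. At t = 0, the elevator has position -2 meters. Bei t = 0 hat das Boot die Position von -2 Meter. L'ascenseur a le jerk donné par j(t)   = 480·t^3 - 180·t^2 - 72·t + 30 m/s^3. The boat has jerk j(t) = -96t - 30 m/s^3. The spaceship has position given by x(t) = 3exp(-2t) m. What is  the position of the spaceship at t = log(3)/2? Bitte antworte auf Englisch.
We have position x(t) = 3·exp(-2·t). Substituting t = log(3)/2: x(log(3)/2) = 1.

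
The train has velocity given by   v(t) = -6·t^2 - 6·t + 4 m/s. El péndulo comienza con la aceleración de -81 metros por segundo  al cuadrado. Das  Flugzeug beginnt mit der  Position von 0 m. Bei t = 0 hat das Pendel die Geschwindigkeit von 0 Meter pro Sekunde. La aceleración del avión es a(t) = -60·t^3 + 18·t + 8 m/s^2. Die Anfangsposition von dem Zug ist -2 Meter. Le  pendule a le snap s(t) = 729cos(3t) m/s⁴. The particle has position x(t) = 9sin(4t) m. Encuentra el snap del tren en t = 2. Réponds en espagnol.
Debemos derivar nuestra ecuación de la velocidad v(t) = -6·t^2 - 6·t + 4 3 veces. Tomando d/dt de v(t), encontramos a(t) = -12·t - 6. Derivando la aceleración, obtenemos la sacudida: j(t) = -12. Tomando d/dt de j(t), encontramos s(t) = 0. Usando s(t) = 0 y sustituyendo t = 2, encontramos s = 0.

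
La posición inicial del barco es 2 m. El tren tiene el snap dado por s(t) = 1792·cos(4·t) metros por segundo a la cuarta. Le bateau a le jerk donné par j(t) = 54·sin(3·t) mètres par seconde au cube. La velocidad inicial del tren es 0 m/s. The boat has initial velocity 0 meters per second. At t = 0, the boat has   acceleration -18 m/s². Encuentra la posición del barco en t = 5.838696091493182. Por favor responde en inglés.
We must find the antiderivative of our jerk equation j(t) = 54·sin(3·t) 3 times. The antiderivative of jerk is acceleration. Using a(0) = -18, we get a(t) = -18·cos(3·t). Finding the integral of a(t) and using v(0) = 0: v(t) = -6·sin(3·t). Taking ∫v(t)dt and applying x(0) = 2, we find x(t) = 2·cos(3·t). Using x(t) = 2·cos(3·t) and substituting t = 5.838696091493182, we find x = 0.470214053161318.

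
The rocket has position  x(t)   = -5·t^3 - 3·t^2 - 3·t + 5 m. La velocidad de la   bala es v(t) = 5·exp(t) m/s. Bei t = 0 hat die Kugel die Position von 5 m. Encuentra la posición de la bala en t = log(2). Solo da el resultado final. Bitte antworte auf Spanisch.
La posición en t = log(2) es x = 10.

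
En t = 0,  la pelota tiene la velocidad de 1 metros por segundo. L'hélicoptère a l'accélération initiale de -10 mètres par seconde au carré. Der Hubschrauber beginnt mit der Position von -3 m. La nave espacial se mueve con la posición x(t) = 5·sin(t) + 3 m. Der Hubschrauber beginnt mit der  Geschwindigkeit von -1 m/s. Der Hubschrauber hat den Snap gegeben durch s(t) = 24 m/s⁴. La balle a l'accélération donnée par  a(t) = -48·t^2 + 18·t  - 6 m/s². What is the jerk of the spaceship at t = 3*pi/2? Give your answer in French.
Pour résoudre ceci, nous devons prendre 3 dérivées de notre équation de la position x(t) = 5·sin(t) + 3. La dérivée de la position donne la vitesse: v(t) = 5·cos(t). En dérivant la vitesse, nous obtenons l'accélération: a(t) = -5·sin(t). En dérivant l'accélération, nous obtenons le jerk: j(t) = -5·cos(t). Nous avons le jerk j(t) = -5·cos(t). En substituant t = 3*pi/2: j(3*pi/2) = 0.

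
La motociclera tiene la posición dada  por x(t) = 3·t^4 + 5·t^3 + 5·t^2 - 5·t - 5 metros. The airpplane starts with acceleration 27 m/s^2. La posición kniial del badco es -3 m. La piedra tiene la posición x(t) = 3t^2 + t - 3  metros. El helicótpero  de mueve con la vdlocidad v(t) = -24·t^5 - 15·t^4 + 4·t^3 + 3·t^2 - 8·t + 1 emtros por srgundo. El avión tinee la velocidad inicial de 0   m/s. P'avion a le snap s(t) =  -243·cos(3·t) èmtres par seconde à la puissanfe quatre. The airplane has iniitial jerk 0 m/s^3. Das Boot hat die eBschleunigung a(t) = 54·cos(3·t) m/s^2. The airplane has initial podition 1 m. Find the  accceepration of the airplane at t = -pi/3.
Starting from snap s(t) = -243·cos(3·t), we take 2 antiderivatives. Integrating snap and using the initial condition j(0) = 0, we get j(t) = -81·sin(3·t). Integrating jerk and using the initial condition a(0) = 27, we get a(t) = 27·cos(3·t). Using a(t) = 27·cos(3·t) and substituting t = -pi/3, we find a = -27.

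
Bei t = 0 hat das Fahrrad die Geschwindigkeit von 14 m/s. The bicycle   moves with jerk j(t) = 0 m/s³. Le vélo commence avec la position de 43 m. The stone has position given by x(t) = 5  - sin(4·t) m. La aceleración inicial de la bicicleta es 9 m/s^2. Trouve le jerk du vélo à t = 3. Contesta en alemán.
Aus der Gleichung für den Ruck j(t) = 0, setzen wir t = 3 ein und erhalten j = 0.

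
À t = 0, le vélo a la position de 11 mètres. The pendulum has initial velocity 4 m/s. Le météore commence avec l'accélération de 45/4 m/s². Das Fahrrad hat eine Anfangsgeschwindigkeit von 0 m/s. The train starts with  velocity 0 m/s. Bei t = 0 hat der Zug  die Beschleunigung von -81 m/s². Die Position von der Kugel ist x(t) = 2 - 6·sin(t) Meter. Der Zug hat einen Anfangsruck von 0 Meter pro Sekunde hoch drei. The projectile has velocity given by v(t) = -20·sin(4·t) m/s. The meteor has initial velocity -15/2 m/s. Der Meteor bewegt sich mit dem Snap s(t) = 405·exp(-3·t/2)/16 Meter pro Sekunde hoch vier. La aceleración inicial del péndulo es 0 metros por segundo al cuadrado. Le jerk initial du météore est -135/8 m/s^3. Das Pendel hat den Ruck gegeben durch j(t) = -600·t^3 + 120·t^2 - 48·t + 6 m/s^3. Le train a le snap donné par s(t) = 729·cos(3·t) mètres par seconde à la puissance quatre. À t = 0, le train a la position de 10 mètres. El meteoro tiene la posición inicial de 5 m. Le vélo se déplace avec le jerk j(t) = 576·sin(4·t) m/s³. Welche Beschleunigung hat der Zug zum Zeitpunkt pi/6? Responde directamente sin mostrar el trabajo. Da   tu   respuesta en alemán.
Die Antwort ist 0.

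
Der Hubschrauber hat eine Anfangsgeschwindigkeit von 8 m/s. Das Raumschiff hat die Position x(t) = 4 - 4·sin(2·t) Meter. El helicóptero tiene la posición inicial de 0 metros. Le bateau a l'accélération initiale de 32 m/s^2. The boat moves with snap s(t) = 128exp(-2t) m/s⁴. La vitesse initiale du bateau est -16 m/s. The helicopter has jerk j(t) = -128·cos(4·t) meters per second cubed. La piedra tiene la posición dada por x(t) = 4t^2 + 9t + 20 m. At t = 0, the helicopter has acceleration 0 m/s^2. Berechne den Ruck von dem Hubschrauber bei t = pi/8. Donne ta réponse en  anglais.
We have jerk j(t) = -128·cos(4·t). Substituting t = pi/8: j(pi/8) = 0.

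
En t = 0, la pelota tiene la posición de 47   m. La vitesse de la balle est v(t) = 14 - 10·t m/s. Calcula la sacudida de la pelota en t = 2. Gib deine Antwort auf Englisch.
Starting from velocity v(t) = 14 - 10·t, we take 2 derivatives. Taking d/dt of v(t), we find a(t) = -10. Differentiating acceleration, we get jerk: j(t) = 0. We have jerk j(t) = 0. Substituting t = 2: j(2) = 0.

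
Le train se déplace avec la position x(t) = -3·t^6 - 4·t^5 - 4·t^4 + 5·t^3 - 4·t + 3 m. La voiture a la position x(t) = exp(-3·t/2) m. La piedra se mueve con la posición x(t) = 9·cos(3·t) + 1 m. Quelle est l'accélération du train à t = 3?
En partant de la position x(t) = -3·t^6 - 4·t^5 - 4·t^4 + 5·t^3 - 4·t + 3, nous prenons 2 dérivées. En dérivant la position, nous obtenons la vitesse: v(t) = -18·t^5 - 20·t^4 - 16·t^3 + 15·t^2 - 4. En prenant d/dt de v(t), nous trouvons a(t) = -90·t^4 - 80·t^3 - 48·t^2 + 30·t. De l'équation de l'accélération a(t) = -90·t^4 - 80·t^3 - 48·t^2 + 30·t, nous substituons t = 3 pour obtenir a = -9792.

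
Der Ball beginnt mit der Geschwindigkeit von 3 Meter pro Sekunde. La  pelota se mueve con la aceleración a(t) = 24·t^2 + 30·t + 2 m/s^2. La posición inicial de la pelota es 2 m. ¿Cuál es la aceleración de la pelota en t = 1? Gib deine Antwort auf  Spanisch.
Usando a(t) = 24·t^2 + 30·t + 2 y sustituyendo t = 1, encontramos a = 56.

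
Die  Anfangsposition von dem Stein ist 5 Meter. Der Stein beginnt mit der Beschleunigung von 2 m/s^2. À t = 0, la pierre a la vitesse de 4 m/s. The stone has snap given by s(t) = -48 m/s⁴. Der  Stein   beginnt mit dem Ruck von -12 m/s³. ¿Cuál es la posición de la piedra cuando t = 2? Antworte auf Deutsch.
Wir müssen unsere Gleichung für den Snap s(t) = -48 4-mal integrieren. Mit ∫s(t)dt und Anwendung von j(0) = -12, finden wir j(t) = -48·t - 12. Die Stammfunktion von dem Ruck, mit a(0) = 2, ergibt die Beschleunigung: a(t) = -24·t^2 - 12·t + 2. Die Stammfunktion von der Beschleunigung, mit v(0) = 4, ergibt die Geschwindigkeit: v(t) = -8·t^3 - 6·t^2 + 2·t + 4. Durch Integration von der Geschwindigkeit und Verwendung der Anfangsbedingung x(0) = 5, erhalten wir x(t) = -2·t^4 - 2·t^3 + t^2 + 4·t + 5. Aus der Gleichung für die Position x(t) = -2·t^4 - 2·t^3 + t^2 + 4·t + 5, setzen wir t = 2 ein und erhalten x = -31.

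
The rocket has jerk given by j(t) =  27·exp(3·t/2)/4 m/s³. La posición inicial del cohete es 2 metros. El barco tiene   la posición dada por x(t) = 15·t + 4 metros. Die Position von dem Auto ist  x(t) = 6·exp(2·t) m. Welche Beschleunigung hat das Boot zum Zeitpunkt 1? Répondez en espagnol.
Debemos derivar nuestra ecuación de la posición x(t) = 15·t + 4 2 veces. Derivando la posición, obtenemos la velocidad: v(t) = 15. Tomando d/dt de v(t), encontramos a(t) = 0. Tenemos la aceleración a(t) = 0. Sustituyendo t = 1: a(1) = 0.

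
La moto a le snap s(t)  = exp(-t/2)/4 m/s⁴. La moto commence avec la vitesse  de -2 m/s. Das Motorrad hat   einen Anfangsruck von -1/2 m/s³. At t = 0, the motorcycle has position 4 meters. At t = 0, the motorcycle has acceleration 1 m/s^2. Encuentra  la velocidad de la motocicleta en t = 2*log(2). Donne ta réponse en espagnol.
Debemos encontrar la antiderivada de nuestra ecuación del snap s(t) = exp(-t/2)/4 3 veces. Integrando el snap y usando la condición inicial j(0) = -1/2, obtenemos j(t) = -exp(-t/2)/2. Tomando ∫j(t)dt y aplicando a(0) = 1, encontramos a(t) = exp(-t/2). La integral de la aceleración es la velocidad. Usando v(0) = -2, obtenemos v(t) = -2·exp(-t/2). De la ecuación de la velocidad v(t) = -2·exp(-t/2), sustituimos t = 2*log(2) para obtener v = -1.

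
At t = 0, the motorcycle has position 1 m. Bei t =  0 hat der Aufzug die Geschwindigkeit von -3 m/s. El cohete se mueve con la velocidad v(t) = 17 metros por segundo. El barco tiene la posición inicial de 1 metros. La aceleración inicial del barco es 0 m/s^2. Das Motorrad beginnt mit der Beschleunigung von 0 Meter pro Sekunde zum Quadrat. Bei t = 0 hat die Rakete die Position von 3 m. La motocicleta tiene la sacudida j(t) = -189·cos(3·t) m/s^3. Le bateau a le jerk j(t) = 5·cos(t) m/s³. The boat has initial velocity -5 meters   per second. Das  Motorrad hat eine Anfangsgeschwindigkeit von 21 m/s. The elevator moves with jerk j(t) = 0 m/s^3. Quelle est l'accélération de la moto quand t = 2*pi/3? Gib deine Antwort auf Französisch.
Pour résoudre ceci, nous devons prendre 1 primitive de notre équation du jerk j(t) = -189·cos(3·t). L'intégrale du jerk, avec a(0) = 0, donne l'accélération: a(t) = -63·sin(3·t). De l'équation de l'accélération a(t) = -63·sin(3·t), nous substituons t = 2*pi/3 pour obtenir a = 0.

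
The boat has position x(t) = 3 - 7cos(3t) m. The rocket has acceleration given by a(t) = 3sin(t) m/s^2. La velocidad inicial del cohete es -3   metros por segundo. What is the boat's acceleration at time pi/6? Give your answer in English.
To solve this, we need to take 2 derivatives of our position equation x(t) = 3 - 7·cos(3·t). The derivative of position gives velocity: v(t) = 21·sin(3·t). Differentiating velocity, we get acceleration: a(t) = 63·cos(3·t). Using a(t) = 63·cos(3·t) and substituting t = pi/6, we find a = 0.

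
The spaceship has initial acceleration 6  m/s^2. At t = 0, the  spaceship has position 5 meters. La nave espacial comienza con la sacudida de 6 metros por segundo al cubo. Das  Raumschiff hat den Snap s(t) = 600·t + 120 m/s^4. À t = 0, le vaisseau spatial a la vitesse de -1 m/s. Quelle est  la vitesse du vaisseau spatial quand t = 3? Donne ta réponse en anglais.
Starting from snap s(t) = 600·t + 120, we take 3 antiderivatives. Integrating snap and using the initial condition j(0) = 6, we get j(t) = 300·t^2 + 120·t + 6. The integral of jerk is acceleration. Using a(0) = 6, we get a(t) = 100·t^3 + 60·t^2 + 6·t + 6. Integrating acceleration and using the initial condition v(0) = -1, we get v(t) = 25·t^4 + 20·t^3 + 3·t^2 + 6·t - 1. We have velocity v(t) = 25·t^4 + 20·t^3 + 3·t^2 + 6·t - 1. Substituting t = 3: v(3) = 2609.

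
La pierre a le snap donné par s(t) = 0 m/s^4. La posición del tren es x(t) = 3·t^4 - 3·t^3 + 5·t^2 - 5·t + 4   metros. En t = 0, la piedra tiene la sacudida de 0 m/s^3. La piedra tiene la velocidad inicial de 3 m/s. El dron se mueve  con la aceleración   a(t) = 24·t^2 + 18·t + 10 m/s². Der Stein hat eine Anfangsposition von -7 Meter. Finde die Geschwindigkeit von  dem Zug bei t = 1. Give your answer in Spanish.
Debemos derivar nuestra ecuación de la posición x(t) = 3·t^4 - 3·t^3 + 5·t^2 - 5·t + 4 1 vez. La derivada de la posición da la velocidad: v(t) = 12·t^3 - 9·t^2 + 10·t - 5. Tenemos la velocidad v(t) = 12·t^3 - 9·t^2 + 10·t - 5. Sustituyendo t = 1: v(1) = 8.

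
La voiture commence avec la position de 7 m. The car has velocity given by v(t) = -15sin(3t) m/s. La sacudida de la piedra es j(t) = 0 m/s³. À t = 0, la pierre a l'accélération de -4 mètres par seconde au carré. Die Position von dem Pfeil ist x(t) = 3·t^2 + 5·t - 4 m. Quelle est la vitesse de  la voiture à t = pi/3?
De l'équation de la vitesse v(t) = -15·sin(3·t), nous substituons t = pi/3 pour obtenir v = 0.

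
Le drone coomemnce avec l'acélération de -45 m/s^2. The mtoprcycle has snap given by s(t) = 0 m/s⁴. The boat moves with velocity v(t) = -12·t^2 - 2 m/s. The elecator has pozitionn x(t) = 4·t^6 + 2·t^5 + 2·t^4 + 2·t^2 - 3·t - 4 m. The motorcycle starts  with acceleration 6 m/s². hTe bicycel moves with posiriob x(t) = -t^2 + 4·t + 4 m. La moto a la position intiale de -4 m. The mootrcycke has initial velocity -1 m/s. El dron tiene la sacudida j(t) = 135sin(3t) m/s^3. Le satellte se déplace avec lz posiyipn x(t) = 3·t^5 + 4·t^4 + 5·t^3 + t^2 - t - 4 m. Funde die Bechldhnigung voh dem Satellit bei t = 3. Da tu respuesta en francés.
Nous devons dériver notre équation de la position x(t) = 3·t^5 + 4·t^4 + 5·t^3 + t^2 - t - 4 2 fois. La dérivée de la position donne la vitesse: v(t) = 15·t^4 + 16·t^3 + 15·t^2 + 2·t - 1. La dérivée de la vitesse donne l'accélération: a(t) = 60·t^3 + 48·t^2 + 30·t + 2. Nous avons l'accélération a(t) = 60·t^3 + 48·t^2 + 30·t + 2. En substituant t = 3: a(3) = 2144.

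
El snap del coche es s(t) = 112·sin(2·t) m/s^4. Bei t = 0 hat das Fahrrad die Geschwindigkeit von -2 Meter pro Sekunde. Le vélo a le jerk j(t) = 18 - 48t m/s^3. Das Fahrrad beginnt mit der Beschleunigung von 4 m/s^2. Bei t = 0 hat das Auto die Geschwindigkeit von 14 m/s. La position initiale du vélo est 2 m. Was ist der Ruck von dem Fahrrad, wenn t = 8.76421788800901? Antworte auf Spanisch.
Tenemos la sacudida j(t) = 18 - 48·t. Sustituyendo t = 8.76421788800901: j(8.76421788800901) = -402.682458624433.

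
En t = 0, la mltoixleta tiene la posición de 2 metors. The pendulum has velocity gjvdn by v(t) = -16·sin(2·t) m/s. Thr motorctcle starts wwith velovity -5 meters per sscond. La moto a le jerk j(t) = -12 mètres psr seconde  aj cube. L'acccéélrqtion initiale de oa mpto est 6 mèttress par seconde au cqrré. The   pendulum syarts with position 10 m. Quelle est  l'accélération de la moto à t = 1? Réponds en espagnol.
Necesitamos integrar nuestra ecuación de la sacudida j(t) = -12 1 vez. La antiderivada de la sacudida, con a(0) = 6, da la aceleración: a(t) = 6 - 12·t. Tenemos la aceleración a(t) = 6 - 12·t. Sustituyendo t = 1: a(1) = -6.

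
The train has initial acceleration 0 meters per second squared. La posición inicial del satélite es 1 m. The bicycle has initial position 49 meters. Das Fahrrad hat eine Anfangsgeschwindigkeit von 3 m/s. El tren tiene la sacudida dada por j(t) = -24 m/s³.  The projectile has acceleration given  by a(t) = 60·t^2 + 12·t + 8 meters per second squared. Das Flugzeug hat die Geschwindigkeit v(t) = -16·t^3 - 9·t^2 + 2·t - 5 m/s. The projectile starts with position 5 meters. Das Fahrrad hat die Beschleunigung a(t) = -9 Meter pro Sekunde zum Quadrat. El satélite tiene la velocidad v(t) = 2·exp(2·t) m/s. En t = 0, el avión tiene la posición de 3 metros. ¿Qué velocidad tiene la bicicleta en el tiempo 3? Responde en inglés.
We must find the integral of our acceleration equation a(t) = -9 1 time. Taking ∫a(t)dt and applying v(0) = 3, we find v(t) = 3 - 9·t. We have velocity v(t) = 3 - 9·t. Substituting t = 3: v(3) = -24.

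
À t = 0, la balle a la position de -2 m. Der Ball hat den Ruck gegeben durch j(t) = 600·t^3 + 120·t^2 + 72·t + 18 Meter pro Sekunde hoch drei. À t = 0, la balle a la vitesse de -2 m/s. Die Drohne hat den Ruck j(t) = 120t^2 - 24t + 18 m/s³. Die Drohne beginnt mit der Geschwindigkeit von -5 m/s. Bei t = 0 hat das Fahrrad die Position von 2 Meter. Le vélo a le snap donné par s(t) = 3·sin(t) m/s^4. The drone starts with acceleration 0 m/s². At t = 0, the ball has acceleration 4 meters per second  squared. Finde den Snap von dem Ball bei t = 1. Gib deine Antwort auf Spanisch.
Para resolver esto, necesitamos tomar 1 derivada de nuestra ecuación de la sacudida j(t) = 600·t^3 + 120·t^2 + 72·t + 18. Tomando d/dt de j(t), encontramos s(t) = 1800·t^2 + 240·t + 72. Tenemos el snap s(t) = 1800·t^2 + 240·t + 72. Sustituyendo t = 1: s(1) = 2112.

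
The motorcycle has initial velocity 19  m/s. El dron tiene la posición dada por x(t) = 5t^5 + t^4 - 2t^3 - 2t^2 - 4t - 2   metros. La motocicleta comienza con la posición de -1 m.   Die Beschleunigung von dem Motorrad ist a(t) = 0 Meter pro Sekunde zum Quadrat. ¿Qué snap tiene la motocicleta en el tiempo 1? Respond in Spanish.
Partiendo de la aceleración a(t) = 0, tomamos 2 derivadas. La derivada de la aceleración da la sacudida: j(t) = 0. Derivando la sacudida, obtenemos el snap: s(t) = 0. Usando s(t) = 0 y sustituyendo t = 1, encontramos s = 0.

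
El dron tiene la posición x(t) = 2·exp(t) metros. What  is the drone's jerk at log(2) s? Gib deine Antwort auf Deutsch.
Um dies zu lösen, müssen wir 3 Ableitungen unserer Gleichung für die Position x(t) = 2·exp(t) nehmen. Mit d/dt von x(t) finden wir v(t) = 2·exp(t). Die Ableitung von der Geschwindigkeit ergibt die Beschleunigung: a(t) = 2·exp(t). Die Ableitung von der Beschleunigung ergibt den Ruck: j(t) = 2·exp(t). Wir haben den Ruck j(t) = 2·exp(t). Durch Einsetzen von t = log(2): j(log(2)) = 4.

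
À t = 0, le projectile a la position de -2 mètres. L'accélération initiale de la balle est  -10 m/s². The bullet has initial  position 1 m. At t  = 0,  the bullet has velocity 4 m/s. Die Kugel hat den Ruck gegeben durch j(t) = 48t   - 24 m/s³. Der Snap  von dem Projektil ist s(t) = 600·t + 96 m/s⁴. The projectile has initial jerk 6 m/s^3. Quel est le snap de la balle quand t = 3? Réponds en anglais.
We must differentiate our jerk equation j(t) = 48·t - 24 1 time. Taking d/dt of j(t), we find s(t) = 48. We have snap s(t) = 48. Substituting t = 3: s(3) = 48.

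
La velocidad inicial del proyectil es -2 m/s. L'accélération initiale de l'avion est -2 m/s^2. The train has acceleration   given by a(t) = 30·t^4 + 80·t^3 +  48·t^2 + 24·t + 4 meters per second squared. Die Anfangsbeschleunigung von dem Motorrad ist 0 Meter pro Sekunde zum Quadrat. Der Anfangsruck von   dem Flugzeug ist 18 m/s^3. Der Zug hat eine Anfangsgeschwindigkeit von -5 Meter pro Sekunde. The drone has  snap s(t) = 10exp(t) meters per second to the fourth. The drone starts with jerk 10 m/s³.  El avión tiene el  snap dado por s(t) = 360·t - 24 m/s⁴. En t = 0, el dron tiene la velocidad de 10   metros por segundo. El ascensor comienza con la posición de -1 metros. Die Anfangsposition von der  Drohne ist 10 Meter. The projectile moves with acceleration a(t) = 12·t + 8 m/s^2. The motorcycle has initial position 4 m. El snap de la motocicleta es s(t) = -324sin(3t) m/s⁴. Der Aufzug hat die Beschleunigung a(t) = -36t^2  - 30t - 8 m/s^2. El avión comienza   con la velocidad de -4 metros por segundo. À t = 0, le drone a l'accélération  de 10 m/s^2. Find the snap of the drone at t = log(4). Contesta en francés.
Nous avons le snap s(t) = 10·exp(t). En substituant t = log(4): s(log(4)) = 40.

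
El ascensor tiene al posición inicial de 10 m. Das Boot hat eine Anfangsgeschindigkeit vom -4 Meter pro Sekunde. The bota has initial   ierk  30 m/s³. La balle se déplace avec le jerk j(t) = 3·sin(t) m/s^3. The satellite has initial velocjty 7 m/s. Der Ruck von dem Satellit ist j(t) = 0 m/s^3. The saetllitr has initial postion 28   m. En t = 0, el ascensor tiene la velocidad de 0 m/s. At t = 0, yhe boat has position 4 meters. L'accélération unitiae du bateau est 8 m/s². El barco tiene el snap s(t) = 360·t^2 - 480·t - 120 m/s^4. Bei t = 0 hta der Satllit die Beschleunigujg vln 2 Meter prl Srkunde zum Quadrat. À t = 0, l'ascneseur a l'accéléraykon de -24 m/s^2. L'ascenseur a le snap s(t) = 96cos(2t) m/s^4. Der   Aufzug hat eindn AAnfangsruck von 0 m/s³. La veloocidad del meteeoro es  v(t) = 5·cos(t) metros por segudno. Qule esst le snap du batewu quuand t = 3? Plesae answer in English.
From the given snap equation s(t) = 360·t^2 - 480·t - 120, we substitute t = 3 to get s = 1680.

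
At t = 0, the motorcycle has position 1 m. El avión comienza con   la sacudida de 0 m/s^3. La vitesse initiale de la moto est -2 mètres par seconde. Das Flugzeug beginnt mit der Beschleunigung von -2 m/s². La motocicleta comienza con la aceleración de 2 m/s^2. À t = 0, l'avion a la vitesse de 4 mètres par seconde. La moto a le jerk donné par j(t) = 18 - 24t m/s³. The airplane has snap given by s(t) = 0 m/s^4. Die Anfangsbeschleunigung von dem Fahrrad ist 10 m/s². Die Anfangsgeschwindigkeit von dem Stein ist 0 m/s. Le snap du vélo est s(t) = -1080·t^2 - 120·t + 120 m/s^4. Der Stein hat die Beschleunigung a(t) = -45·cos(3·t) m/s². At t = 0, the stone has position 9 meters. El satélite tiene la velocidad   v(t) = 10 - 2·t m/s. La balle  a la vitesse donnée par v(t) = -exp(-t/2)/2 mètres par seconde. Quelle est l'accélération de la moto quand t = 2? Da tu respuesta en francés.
Pour résoudre ceci, nous devons prendre 1 primitive de notre équation du jerk j(t) = 18 - 24·t. La primitive du jerk, avec a(0) = 2, donne l'accélération: a(t) = -12·t^2 + 18·t + 2. En utilisant a(t) = -12·t^2 + 18·t + 2 et en substituant t = 2, nous trouvons a = -10.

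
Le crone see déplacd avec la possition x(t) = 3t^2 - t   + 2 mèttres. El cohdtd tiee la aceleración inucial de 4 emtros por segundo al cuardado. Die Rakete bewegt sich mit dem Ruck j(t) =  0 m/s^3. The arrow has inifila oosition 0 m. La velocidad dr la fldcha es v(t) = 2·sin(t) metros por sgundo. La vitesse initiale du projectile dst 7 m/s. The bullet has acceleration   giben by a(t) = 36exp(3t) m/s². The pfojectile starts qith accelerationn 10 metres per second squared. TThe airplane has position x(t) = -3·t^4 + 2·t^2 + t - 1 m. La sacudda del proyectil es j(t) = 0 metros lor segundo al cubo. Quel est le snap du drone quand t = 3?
En partant de la position x(t) = 3·t^2 - t + 2, nous prenons 4 dérivées. En dérivant la position, nous obtenons la vitesse: v(t) = 6·t - 1. En prenant d/dt de v(t), nous trouvons a(t) = 6. En prenant d/dt de a(t), nous trouvons j(t) = 0. En prenant d/dt de j(t), nous trouvons s(t) = 0. En utilisant s(t) = 0 et en substituant t = 3, nous trouvons s = 0.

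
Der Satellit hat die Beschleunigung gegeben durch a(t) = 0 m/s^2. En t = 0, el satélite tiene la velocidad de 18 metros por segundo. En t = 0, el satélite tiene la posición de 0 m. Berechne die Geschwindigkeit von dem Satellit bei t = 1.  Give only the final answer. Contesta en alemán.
Bei t = 1, v = 18.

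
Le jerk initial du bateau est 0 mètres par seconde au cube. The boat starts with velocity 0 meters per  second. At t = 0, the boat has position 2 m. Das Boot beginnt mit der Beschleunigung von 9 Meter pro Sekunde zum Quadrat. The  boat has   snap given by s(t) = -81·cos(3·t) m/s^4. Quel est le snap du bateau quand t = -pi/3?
En utilisant s(t) = -81·cos(3·t) et en substituant t = -pi/3, nous trouvons s = 81.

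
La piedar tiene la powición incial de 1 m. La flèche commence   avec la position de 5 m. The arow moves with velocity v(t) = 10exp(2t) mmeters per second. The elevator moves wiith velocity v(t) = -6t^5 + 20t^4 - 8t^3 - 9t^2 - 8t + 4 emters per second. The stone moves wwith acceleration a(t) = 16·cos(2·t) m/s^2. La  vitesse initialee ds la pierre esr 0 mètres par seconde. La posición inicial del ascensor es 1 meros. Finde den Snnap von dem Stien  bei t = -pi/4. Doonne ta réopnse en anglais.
To solve this, we need to take 2 derivatives of our acceleration equation a(t) = 16·cos(2·t). Taking d/dt of a(t), we find j(t) = -32·sin(2·t). Taking d/dt of j(t), we find s(t) = -64·cos(2·t). We have snap s(t) = -64·cos(2·t). Substituting t = -pi/4: s(-pi/4) = 0.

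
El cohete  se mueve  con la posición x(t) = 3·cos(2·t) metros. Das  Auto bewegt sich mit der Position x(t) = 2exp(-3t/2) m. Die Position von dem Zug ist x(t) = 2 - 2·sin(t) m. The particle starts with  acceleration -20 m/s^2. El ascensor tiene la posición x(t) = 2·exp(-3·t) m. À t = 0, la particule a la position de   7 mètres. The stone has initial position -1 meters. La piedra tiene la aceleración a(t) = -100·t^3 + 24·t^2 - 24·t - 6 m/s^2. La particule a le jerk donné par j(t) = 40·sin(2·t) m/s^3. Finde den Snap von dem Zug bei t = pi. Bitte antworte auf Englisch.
Starting from position x(t) = 2 - 2·sin(t), we take 4 derivatives. Taking d/dt of x(t), we find v(t) = -2·cos(t). The derivative of velocity gives acceleration: a(t) = 2·sin(t). The derivative of acceleration gives jerk: j(t) = 2·cos(t). Taking d/dt of j(t), we find s(t) = -2·sin(t). From the given snap equation s(t) = -2·sin(t), we substitute t = pi to get s = 0.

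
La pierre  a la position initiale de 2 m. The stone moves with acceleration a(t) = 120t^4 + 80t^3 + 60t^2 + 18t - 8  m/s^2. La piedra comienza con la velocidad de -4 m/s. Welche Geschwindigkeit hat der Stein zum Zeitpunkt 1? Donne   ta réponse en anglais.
We must find the integral of our acceleration equation a(t) = 120·t^4 + 80·t^3 + 60·t^2 + 18·t - 8 1 time. The integral of acceleration, with v(0) = -4, gives velocity: v(t) = 24·t^5 + 20·t^4 + 20·t^3 + 9·t^2 - 8·t - 4. We have velocity v(t) = 24·t^5 + 20·t^4 + 20·t^3 + 9·t^2 - 8·t - 4. Substituting t = 1: v(1) = 61.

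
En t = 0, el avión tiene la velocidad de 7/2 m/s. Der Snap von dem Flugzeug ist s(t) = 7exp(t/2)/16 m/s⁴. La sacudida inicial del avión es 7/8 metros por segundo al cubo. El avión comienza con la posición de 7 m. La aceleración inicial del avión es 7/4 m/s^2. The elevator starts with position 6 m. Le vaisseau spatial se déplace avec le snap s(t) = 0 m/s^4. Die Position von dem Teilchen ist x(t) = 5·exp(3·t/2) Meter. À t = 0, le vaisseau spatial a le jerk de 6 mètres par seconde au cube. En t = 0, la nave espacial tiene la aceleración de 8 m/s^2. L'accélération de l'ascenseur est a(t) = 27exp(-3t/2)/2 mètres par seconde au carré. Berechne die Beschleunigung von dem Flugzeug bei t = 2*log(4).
Wir müssen unsere Gleichung für den Snap s(t) = 7·exp(t/2)/16 2-mal integrieren. Durch Integration von dem Snap und Verwendung der Anfangsbedingung j(0) = 7/8, erhalten wir j(t) = 7·exp(t/2)/8. Durch Integration von dem Ruck und Verwendung der Anfangsbedingung a(0) = 7/4, erhalten wir a(t) = 7·exp(t/2)/4. Wir haben die Beschleunigung a(t) = 7·exp(t/2)/4. Durch Einsetzen von t = 2*log(4): a(2*log(4)) = 7.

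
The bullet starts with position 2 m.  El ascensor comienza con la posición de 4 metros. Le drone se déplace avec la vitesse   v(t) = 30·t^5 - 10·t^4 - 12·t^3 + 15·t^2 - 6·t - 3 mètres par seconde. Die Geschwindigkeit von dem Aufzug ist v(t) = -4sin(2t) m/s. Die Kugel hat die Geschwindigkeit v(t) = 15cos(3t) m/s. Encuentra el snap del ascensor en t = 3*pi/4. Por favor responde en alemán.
Um dies zu lösen, müssen wir 3 Ableitungen unserer Gleichung für die Geschwindigkeit v(t) = -4·sin(2·t) nehmen. Durch Ableiten von der Geschwindigkeit erhalten wir die Beschleunigung: a(t) = -8·cos(2·t). Mit d/dt von a(t) finden wir j(t) = 16·sin(2·t). Mit d/dt von j(t) finden wir s(t) = 32·cos(2·t). Aus der Gleichung für den Snap s(t) = 32·cos(2·t), setzen wir t = 3*pi/4 ein und erhalten s = 0.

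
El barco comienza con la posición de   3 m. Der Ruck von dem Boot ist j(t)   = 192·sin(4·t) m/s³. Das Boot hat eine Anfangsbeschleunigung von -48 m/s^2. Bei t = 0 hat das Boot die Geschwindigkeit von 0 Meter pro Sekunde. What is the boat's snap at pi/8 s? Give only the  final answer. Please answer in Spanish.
El snap en t = pi/8 es s = 0.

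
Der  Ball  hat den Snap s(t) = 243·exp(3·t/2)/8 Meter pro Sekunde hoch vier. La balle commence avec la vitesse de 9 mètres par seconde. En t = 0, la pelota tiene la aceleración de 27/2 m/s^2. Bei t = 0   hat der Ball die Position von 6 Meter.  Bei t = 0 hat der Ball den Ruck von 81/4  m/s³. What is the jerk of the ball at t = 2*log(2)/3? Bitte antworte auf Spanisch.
Partiendo del snap s(t) = 243·exp(3·t/2)/8, tomamos 1 antiderivada. Tomando ∫s(t)dt y aplicando j(0) = 81/4, encontramos j(t) = 81·exp(3·t/2)/4. Usando j(t) = 81·exp(3·t/2)/4 y sustituyendo t = 2*log(2)/3, encontramos j = 81/2.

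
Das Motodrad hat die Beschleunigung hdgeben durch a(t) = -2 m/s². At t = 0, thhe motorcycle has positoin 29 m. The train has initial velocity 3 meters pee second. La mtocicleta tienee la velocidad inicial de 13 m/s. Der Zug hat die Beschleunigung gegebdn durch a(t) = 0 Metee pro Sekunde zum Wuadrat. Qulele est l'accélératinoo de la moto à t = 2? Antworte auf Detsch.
Aus der Gleichung für die Beschleunigung a(t) = -2, setzen wir t = 2 ein und erhalten a = -2.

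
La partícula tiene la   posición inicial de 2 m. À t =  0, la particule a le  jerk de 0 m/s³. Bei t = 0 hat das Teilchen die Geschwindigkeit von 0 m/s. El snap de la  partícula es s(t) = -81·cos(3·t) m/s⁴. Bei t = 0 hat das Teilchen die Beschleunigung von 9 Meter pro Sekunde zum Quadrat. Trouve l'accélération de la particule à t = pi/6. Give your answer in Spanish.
Para resolver esto, necesitamos tomar 2 antiderivadas de nuestra ecuación del snap s(t) = -81·cos(3·t). Tomando ∫s(t)dt y aplicando j(0) = 0, encontramos j(t) = -27·sin(3·t). Tomando ∫j(t)dt y aplicando a(0) = 9, encontramos a(t) = 9·cos(3·t). Usando a(t) = 9·cos(3·t) y sustituyendo t = pi/6, encontramos a = 0.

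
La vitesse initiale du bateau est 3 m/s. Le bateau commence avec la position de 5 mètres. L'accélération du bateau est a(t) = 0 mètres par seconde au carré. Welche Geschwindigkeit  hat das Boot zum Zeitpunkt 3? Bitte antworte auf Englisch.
To solve this, we need to take 1 integral of our acceleration equation a(t) = 0. The antiderivative of acceleration is velocity. Using v(0) = 3, we get v(t) = 3. From the given velocity equation v(t) = 3, we substitute t = 3 to get v = 3.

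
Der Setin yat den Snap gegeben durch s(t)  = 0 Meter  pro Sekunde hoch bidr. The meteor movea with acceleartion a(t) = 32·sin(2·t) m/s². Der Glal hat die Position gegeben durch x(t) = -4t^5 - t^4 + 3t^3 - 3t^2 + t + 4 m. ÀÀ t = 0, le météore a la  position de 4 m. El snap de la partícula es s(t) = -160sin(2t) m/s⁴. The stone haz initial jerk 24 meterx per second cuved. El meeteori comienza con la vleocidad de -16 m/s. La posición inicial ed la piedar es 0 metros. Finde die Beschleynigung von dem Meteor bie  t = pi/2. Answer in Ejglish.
Using a(t) = 32·sin(2·t) and substituting t = pi/2, we find a = 0.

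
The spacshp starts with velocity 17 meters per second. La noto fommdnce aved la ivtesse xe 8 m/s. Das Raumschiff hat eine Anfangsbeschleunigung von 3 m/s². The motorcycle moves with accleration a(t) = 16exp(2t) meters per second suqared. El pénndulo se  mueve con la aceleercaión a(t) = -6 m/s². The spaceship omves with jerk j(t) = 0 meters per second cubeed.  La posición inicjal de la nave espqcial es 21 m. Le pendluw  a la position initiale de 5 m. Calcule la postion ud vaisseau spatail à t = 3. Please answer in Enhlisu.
To solve this, we need to take 3 antiderivatives of our jerk equation j(t) = 0. The antiderivative of jerk, with a(0) = 3, gives acceleration: a(t) = 3. The antiderivative of acceleration, with v(0) = 17, gives velocity: v(t) = 3·t + 17. The antiderivative of velocity, with x(0) = 21, gives position: x(t) = 3·t^2/2 + 17·t + 21. We have position x(t) = 3·t^2/2 + 17·t + 21. Substituting t = 3: x(3) = 171/2.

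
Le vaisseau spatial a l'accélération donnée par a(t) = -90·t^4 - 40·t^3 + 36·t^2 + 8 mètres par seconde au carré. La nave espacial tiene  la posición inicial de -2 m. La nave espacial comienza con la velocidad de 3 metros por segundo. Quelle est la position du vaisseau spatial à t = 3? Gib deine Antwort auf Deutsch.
Wir müssen das Integral unserer Gleichung für die Beschleunigung a(t) = -90·t^4 - 40·t^3 + 36·t^2 + 8 2-mal finden. Das Integral von der Beschleunigung ist die Geschwindigkeit. Mit v(0) = 3 erhalten wir v(t) = -18·t^5 - 10·t^4 + 12·t^3 + 8·t + 3. Das Integral von der Geschwindigkeit, mit x(0) = -2, ergibt die Position: x(t) = -3·t^6 - 2·t^5 + 3·t^4 + 4·t^2 + 3·t - 2. Aus der Gleichung für die Position x(t) = -3·t^6 - 2·t^5 + 3·t^4 + 4·t^2 + 3·t - 2, setzen wir t = 3 ein und erhalten x = -2387.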